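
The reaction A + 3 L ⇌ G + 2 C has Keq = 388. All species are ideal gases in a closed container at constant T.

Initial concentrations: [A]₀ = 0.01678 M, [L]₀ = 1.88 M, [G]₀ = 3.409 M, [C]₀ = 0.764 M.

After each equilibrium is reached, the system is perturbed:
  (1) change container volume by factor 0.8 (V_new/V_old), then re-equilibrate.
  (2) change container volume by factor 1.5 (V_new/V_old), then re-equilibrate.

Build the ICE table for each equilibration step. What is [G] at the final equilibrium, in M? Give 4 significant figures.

[G]_eq = 2.854 M

Q₀ = 17.85 vs Keq = 388 ⇒ Q<K, forward
Step 1:
                   A          L          G          C
  Initial    0.01678       1.88      3.409      0.764
  Change    -0.01587   -0.04761    0.01587    0.03174
  Equil   9.0846e-04      1.832      3.425     0.7957
  solve Keq expr → x = 0.01587; check Q = 388
Then change container volume by factor 0.8 (V_new/V_old).
Step 2:
                   A          L          G          C
  Initial   0.001136       2.29      4.281     0.9947
  Change  -2.2544e-04 -6.7632e-04 2.2544e-04 4.5088e-04
  Equil   9.1014e-04       2.29      4.281     0.9951
  solve Keq expr → x = 2.2544e-04; check Q = 388
Then change container volume by factor 1.5 (V_new/V_old).
Step 3:
                   A          L          G          C
  Initial 6.0676e-04      1.527      2.854     0.6634
  Change  3.0003e-04 9.0010e-04 -3.0003e-04 -6.0007e-04
  Equil   9.0680e-04      1.527      2.854     0.6628
  solve Keq expr → x = -3.0003e-04; check Q = 388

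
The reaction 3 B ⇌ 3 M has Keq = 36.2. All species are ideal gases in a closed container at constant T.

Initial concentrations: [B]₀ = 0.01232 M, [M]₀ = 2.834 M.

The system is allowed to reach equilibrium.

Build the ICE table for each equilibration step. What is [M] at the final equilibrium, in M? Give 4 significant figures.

Q₀ = 1.2172e+07 vs Keq = 36.2 ⇒ Q>K, reverse
Step 1:
                  B         M
  Initial   0.01232     2.834
  Change     0.6484   -0.6484
  Equil      0.6607     2.186
  solve Keq expr → x = -0.2161; check Q = 36.2

[M]_eq = 2.186 M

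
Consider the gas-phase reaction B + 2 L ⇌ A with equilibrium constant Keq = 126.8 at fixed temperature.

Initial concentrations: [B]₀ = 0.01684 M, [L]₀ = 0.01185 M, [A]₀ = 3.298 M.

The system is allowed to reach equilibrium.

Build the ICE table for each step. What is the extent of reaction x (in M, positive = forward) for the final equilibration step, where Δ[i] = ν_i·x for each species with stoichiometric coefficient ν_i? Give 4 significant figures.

Q₀ = 1.3947e+06 vs Keq = 126.8 ⇒ Q>K, reverse
Step 1:
                   B          L          A
  Initial    0.01684    0.01185      3.298
  Change      0.1738     0.3476    -0.1738
  Equil       0.1907     0.3595      3.124
  solve Keq expr → x = -0.1738; check Q = 126.8

x = -0.1738 M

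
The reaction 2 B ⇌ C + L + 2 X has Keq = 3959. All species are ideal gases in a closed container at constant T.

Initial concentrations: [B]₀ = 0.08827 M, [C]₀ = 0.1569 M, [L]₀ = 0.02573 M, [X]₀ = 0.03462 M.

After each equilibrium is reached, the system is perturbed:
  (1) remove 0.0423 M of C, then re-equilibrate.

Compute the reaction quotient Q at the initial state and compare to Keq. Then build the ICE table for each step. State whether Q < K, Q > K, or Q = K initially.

Q₀ = 6.2100e-04; Q < K (proceeds forward)

Q₀ = 6.2100e-04 vs Keq = 3959 ⇒ Q<K, forward
Step 1:
                  B         C         L         X
  Initial   0.08827    0.1569   0.02573   0.03462
  Change   -0.08804   0.04402   0.04402   0.08804
  Equil   2.3078e-04    0.2009   0.06975    0.1227
  solve Keq expr → x = 0.04402; check Q = 3959
Then remove 0.0423 M of C.
Step 2:
                  B         C         L         X
  Initial 2.3078e-04    0.1586   0.06975    0.1227
  Change  -2.5657e-05 1.2828e-05 1.2828e-05 2.5657e-05
  Equil   2.0512e-04    0.1586   0.06976    0.1227
  solve Keq expr → x = 1.2828e-05; check Q = 3959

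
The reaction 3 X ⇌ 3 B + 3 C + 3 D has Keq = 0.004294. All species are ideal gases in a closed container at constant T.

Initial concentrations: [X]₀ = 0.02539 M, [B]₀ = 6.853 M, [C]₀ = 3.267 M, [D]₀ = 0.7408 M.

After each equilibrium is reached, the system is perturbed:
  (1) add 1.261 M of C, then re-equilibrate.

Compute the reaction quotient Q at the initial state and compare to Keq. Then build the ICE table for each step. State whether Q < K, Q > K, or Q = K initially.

Q₀ = 2.7874e+08 vs Keq = 0.004294 ⇒ Q>K, reverse
Step 1:
                  X         B         C         D
  I         0.02539     6.853     3.267    0.7408
  C          0.7329   -0.7329   -0.7329   -0.7329
  E          0.7582      6.12     2.534  0.007946
  solve Keq expr → x = -0.2443; check Q = 0.004294
Then add 1.261 M of C.
Step 2:
                  X         B         C         D
  I          0.7582      6.12     3.795  0.007946
  C        0.002616 -0.002616 -0.002616 -0.002616
  E          0.7609     6.118     3.793   0.00533
  solve Keq expr → x = -8.7202e-04; check Q = 0.004294

Q₀ = 2.7874e+08; Q > K (proceeds reverse)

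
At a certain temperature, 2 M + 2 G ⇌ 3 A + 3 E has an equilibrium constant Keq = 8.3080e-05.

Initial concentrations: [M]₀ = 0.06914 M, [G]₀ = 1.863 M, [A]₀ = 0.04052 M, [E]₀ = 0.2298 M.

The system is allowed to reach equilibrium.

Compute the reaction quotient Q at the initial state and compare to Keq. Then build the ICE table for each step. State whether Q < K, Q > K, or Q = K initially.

Q₀ = 4.8660e-05; Q < K (proceeds forward)

Q₀ = 4.8660e-05 vs Keq = 8.3080e-05 ⇒ Q<K, forward
Step 1:
                   M          G          A          E
  Initial    0.06914      1.863    0.04052     0.2298
  Change    -0.00346   -0.00346    0.00519    0.00519
  Equil      0.06568       1.86    0.04571      0.235
  solve Keq expr → x = 0.00173; check Q = 8.3080e-05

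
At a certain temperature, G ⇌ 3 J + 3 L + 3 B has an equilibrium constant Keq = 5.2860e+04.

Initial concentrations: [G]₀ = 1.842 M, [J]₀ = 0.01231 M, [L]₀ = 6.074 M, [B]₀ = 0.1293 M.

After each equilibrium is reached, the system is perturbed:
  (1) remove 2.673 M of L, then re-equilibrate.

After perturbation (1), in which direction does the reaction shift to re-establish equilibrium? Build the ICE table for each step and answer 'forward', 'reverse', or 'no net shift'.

Direction: forward

Q₀ = 4.9057e-07 vs Keq = 5.2860e+04 ⇒ Q<K, forward
Step 1:
                   G          J          L          B
  Initial      1.842    0.01231      6.074     0.1293
  Change     -0.7056      2.117      2.117      2.117
  Equil        1.136      2.129      8.191      2.246
  solve Keq expr → x = 0.7056; check Q = 5.2860e+04
Then remove 2.673 M of L.
Step 2:
                   G          J          L          B
  Initial      1.136      2.129      5.518      2.246
  Change     -0.1168     0.3504     0.3504     0.3504
  Equil         1.02      2.479      5.868      2.596
  solve Keq expr → x = 0.1168; check Q = 5.2860e+04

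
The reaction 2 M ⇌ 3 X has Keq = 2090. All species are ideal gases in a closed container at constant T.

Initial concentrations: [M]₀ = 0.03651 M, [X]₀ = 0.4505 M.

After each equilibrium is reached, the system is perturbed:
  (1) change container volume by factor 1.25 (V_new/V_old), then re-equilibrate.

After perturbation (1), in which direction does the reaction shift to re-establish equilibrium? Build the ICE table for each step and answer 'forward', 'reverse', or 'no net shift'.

Direction: forward

Q₀ = 68.59 vs Keq = 2090 ⇒ Q<K, forward
Step 1:
                   M          X
  init       0.03651     0.4505
  Δ         -0.02892    0.04338
  eq        0.007592     0.4939
  solve Keq expr → x = 0.01446; check Q = 2090
Then change container volume by factor 1.25 (V_new/V_old).
Step 2:
                   M          X
  init      0.006074     0.3951
  Δ       -6.2195e-04 9.3293e-04
  eq        0.005452      0.396
  solve Keq expr → x = 3.1098e-04; check Q = 2090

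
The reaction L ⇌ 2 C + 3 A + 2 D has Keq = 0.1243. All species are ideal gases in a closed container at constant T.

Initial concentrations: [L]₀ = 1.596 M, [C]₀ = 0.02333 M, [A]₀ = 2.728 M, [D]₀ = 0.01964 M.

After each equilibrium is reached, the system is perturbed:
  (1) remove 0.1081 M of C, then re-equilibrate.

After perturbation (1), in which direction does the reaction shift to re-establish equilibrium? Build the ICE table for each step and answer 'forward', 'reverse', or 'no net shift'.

Q₀ = 2.6706e-06 vs Keq = 0.1243 ⇒ Q<K, forward
Step 1:
                   L          C          A          D
  I            1.596    0.02333      2.728    0.01964
  C          -0.1287     0.2573      0.386     0.2573
  E            1.467     0.2806      3.114     0.2769
  solve Keq expr → x = 0.1287; check Q = 0.1243
Then remove 0.1081 M of C.
Step 2:
                   L          C          A          D
  I            1.467     0.1725      3.114     0.2769
  C         -0.02629    0.05259    0.07888    0.05259
  E            1.441     0.2251      3.193     0.3295
  solve Keq expr → x = 0.02629; check Q = 0.1243

Direction: forward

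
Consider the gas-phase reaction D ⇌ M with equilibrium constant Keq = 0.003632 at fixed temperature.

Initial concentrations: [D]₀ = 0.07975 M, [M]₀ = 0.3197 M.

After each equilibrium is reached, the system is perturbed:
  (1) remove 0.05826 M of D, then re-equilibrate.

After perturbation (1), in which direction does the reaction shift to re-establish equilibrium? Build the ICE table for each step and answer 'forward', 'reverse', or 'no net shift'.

Q₀ = 4.009 vs Keq = 0.003632 ⇒ Q>K, reverse
Step 1:
                   D          M
  Initial    0.07975     0.3197
  Change      0.3183    -0.3183
  Equil        0.398   0.001446
  solve Keq expr → x = -0.3183; check Q = 0.003632
Then remove 0.05826 M of D.
Step 2:
                   D          M
  Initial     0.3397   0.001446
  Change  2.1083e-04 -2.1083e-04
  Equil         0.34   0.001235
  solve Keq expr → x = -2.1083e-04; check Q = 0.003632

Direction: reverse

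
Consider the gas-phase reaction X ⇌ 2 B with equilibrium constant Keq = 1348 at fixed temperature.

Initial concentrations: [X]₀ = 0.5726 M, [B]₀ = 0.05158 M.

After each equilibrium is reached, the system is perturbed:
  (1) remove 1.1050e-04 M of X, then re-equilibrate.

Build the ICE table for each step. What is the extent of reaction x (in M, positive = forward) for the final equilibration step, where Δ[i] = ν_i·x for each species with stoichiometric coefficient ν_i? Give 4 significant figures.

Q₀ = 0.004646 vs Keq = 1348 ⇒ Q<K, forward
Step 1:
                  X         B
  init       0.5726   0.05158
  Δ         -0.5715     1.143
  eq       0.001059     1.195
  solve Keq expr → x = 0.5715; check Q = 1348
Then remove 1.1050e-04 M of X.
Step 2:
                  X         B
  init    9.4827e-04     1.195
  Δ       1.1011e-04 -2.2022e-04
  eq       0.001058     1.194
  solve Keq expr → x = -1.1011e-04; check Q = 1348

x = -1.1011e-04 M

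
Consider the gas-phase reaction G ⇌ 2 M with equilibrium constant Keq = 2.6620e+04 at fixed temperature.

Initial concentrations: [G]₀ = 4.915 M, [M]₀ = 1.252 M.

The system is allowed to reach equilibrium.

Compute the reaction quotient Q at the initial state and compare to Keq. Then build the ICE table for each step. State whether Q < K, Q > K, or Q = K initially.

Q₀ = 0.3189; Q < K (proceeds forward)

Q₀ = 0.3189 vs Keq = 2.6620e+04 ⇒ Q<K, forward
Step 1:
                  G         M
  I           4.915     1.252
  C           -4.91     9.821
  E        0.004606     11.07
  solve Keq expr → x = 4.91; check Q = 2.6620e+04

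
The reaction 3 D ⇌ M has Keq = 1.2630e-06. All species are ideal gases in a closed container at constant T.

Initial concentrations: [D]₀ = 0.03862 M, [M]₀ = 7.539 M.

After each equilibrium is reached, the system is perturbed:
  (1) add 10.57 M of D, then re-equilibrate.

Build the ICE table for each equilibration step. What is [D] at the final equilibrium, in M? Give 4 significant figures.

[D]_eq = 33.09 M

Q₀ = 1.3088e+05 vs Keq = 1.2630e-06 ⇒ Q>K, reverse
Step 1:
                    D           M
  Initial     0.03862       7.539
  Change        22.57      -7.524
  Equil         22.61      0.0146
  solve Keq expr → x = -7.524; check Q = 1.2630e-06
Then add 10.57 M of D.
Step 2:
                    D           M
  Initial       33.18      0.0146
  Change     -0.09346     0.03115
  Equil         33.09     0.04575
  solve Keq expr → x = 0.03115; check Q = 1.2630e-06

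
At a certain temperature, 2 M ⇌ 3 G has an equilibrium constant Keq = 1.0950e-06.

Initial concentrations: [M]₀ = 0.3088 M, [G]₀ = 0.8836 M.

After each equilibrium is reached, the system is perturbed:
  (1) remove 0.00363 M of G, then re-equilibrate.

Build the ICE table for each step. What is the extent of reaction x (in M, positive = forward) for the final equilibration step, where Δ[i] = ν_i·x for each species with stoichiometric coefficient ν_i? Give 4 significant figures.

Q₀ = 7.235 vs Keq = 1.0950e-06 ⇒ Q>K, reverse
Step 1:
                    M           G
  I            0.3088      0.8836
  C            0.5827     -0.8741
  E            0.8915    0.009547
  solve Keq expr → x = -0.2914; check Q = 1.0950e-06
Then remove 0.00363 M of G.
Step 2:
                    M           G
  I            0.8915    0.005917
  C         -0.002409    0.003613
  E            0.8891     0.00953
  solve Keq expr → x = 0.001204; check Q = 1.0950e-06

x = 0.001204 M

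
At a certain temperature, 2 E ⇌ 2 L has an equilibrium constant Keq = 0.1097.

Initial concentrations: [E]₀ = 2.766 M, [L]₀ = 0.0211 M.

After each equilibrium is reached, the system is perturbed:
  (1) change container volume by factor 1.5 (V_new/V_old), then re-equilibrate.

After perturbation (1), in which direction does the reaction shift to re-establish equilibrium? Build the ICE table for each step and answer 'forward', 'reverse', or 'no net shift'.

Direction: no net shift

Q₀ = 5.8192e-05 vs Keq = 0.1097 ⇒ Q<K, forward
Step 1:
                   E          L
  Initial      2.766     0.0211
  Change     -0.6723     0.6723
  Equil        2.094     0.6934
  solve Keq expr → x = 0.3362; check Q = 0.1097
Then change container volume by factor 1.5 (V_new/V_old).
Step 2:
                   E          L
  Initial      1.396     0.4623
  Change           0          0
  Equil        1.396     0.4623
  solve Keq expr → x = 0; check Q = 0.1097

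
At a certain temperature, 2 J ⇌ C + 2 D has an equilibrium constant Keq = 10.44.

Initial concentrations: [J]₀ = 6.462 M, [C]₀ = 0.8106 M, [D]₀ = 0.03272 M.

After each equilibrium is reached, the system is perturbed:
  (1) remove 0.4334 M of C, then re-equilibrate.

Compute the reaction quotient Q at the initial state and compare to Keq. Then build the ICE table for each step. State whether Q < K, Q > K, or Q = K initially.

Q₀ = 2.0783e-05; Q < K (proceeds forward)

Q₀ = 2.0783e-05 vs Keq = 10.44 ⇒ Q<K, forward
Step 1:
                  J         C         D
  init        6.462    0.8106   0.03272
  Δ          -4.216     2.108     4.216
  eq          2.246     2.918     4.248
  solve Keq expr → x = 2.108; check Q = 10.44
Then remove 0.4334 M of C.
Step 2:
                  J         C         D
  init        2.246     2.485     4.248
  Δ          -0.102   0.05102     0.102
  eq          2.144     2.536      4.35
  solve Keq expr → x = 0.05102; check Q = 10.44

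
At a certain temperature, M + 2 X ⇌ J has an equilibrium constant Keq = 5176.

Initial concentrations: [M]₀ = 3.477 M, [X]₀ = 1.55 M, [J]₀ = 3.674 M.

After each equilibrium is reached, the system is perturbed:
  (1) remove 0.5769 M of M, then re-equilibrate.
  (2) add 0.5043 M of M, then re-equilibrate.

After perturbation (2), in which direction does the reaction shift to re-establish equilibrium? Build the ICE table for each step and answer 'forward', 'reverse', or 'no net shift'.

Direction: forward

Q₀ = 0.4398 vs Keq = 5176 ⇒ Q<K, forward
Step 1:
                   M          X          J
  I            3.477       1.55      3.674
  C          -0.7661     -1.532     0.7661
  E            2.711    0.01779       4.44
  solve Keq expr → x = 0.7661; check Q = 5176
Then remove 0.5769 M of M.
Step 2:
                   M          X          J
  I            2.134    0.01779       4.44
  C         0.001126   0.002253  -0.001126
  E            2.135    0.02004      4.439
  solve Keq expr → x = -0.001126; check Q = 5176
Then add 0.5043 M of M.
Step 3:
                   M          X          J
  I            2.639    0.02004      4.439
  C        -0.001005  -0.002011   0.001005
  E            2.638    0.01803       4.44
  solve Keq expr → x = 0.001005; check Q = 5176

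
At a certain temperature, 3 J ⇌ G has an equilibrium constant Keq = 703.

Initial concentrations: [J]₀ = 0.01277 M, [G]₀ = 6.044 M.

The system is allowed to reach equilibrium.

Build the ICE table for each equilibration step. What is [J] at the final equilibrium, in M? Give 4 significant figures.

[J]_eq = 0.2041 M

Q₀ = 2.9024e+06 vs Keq = 703 ⇒ Q>K, reverse
Step 1:
                   J          G
  Initial    0.01277      6.044
  Change      0.1914   -0.06379
  Equil       0.2041       5.98
  solve Keq expr → x = -0.06379; check Q = 703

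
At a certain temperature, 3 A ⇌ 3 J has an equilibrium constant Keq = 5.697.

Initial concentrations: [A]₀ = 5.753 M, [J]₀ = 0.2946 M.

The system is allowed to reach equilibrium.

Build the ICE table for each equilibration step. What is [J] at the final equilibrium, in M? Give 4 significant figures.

[J]_eq = 3.877 M

Q₀ = 1.3428e-04 vs Keq = 5.697 ⇒ Q<K, forward
Step 1:
                   A          J
  Initial      5.753     0.2946
  Change      -3.582      3.582
  Equil        2.171      3.877
  solve Keq expr → x = 1.194; check Q = 5.697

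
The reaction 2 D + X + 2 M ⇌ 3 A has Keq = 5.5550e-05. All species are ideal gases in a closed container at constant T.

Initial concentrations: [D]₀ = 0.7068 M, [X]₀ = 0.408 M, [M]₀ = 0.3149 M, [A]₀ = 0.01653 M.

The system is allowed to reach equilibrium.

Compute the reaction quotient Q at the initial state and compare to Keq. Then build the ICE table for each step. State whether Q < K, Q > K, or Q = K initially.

Q₀ = 2.2347e-04 vs Keq = 5.5550e-05 ⇒ Q>K, reverse
Step 1:
                   D          X          M          A
  init        0.7068      0.408     0.3149    0.01653
  Δ         0.003995   0.001997   0.003995  -0.005992
  eq          0.7108       0.41     0.3189    0.01054
  solve Keq expr → x = -0.001997; check Q = 5.5550e-05

Q₀ = 2.2347e-04; Q > K (proceeds reverse)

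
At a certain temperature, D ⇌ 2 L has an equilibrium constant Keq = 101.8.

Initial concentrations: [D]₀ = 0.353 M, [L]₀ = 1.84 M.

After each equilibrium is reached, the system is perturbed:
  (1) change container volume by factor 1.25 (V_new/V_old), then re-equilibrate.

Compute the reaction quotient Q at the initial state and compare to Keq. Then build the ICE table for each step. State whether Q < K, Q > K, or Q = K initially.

Q₀ = 9.591; Q < K (proceeds forward)

Q₀ = 9.591 vs Keq = 101.8 ⇒ Q<K, forward
Step 1:
                    D           L
  I             0.353        1.84
  C            -0.295        0.59
  E             0.058        2.43
  solve Keq expr → x = 0.295; check Q = 101.8
Then change container volume by factor 1.25 (V_new/V_old).
Step 2:
                    D           L
  I            0.0464       1.944
  C         -0.008619     0.01724
  E           0.03778       1.961
  solve Keq expr → x = 0.008619; check Q = 101.8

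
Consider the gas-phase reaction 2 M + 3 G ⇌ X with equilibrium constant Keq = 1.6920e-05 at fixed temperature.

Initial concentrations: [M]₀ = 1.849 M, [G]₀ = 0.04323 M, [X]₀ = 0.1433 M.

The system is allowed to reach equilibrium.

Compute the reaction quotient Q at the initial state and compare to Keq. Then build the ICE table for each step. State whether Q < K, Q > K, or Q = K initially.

Q₀ = 518.8; Q > K (proceeds reverse)

Q₀ = 518.8 vs Keq = 1.6920e-05 ⇒ Q>K, reverse
Step 1:
                   M          G          X
  I            1.849    0.04323     0.1433
  C           0.2866     0.4299    -0.1433
  E            2.136     0.4731 8.1716e-06
  solve Keq expr → x = -0.1433; check Q = 1.6920e-05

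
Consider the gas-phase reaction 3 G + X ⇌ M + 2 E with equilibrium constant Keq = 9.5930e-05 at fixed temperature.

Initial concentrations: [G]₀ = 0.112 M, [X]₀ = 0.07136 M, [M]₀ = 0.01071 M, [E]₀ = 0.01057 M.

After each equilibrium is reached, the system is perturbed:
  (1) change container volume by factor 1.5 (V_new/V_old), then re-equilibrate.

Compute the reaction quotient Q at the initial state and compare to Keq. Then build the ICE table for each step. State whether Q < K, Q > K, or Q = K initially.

Q₀ = 0.01194; Q > K (proceeds reverse)

Q₀ = 0.01194 vs Keq = 9.5930e-05 ⇒ Q>K, reverse
Step 1:
                   G          X          M          E
  init         0.112    0.07136    0.01071    0.01057
  Δ          0.01357   0.004522  -0.004522  -0.009044
  eq          0.1256    0.07588   0.006188   0.001526
  solve Keq expr → x = -0.004522; check Q = 9.5930e-05
Then change container volume by factor 1.5 (V_new/V_old).
Step 2:
                   G          X          M          E
  init       0.08371    0.05059   0.004125   0.001017
  Δ       2.5980e-04 8.6601e-05 -8.6601e-05 -1.7320e-04
  eq         0.08397    0.05067   0.004039 8.4418e-04
  solve Keq expr → x = -8.6601e-05; check Q = 9.5930e-05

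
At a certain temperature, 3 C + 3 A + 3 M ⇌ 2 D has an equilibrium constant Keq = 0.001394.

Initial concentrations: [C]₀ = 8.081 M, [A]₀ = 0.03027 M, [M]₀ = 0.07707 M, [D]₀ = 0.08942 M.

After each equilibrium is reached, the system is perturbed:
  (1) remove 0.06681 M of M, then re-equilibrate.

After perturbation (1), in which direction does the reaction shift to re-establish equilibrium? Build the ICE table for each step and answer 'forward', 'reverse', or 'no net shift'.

Q₀ = 1193 vs Keq = 0.001394 ⇒ Q>K, reverse
Step 1:
                    C           A           M           D
  init          8.081     0.03027     0.07707     0.08942
  Δ            0.1266      0.1266      0.1266    -0.08441
  eq            8.208      0.1569      0.2037    0.005014
  solve Keq expr → x = -0.0422; check Q = 0.001394
Then remove 0.06681 M of M.
Step 2:
                    C           A           M           D
  init          8.208      0.1569      0.1369    0.005014
  Δ          0.003106    0.003106    0.003106   -0.002071
  eq            8.211        0.16        0.14    0.002944
  solve Keq expr → x = -0.001035; check Q = 0.001394

Direction: reverse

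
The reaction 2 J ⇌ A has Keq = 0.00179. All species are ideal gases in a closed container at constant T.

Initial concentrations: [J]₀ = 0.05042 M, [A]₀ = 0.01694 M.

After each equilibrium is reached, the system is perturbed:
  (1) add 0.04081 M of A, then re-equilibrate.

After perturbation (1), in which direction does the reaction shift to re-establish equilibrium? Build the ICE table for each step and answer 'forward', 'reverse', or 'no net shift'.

Q₀ = 6.664 vs Keq = 0.00179 ⇒ Q>K, reverse
Step 1:
                   J          A
  I          0.05042    0.01694
  C          0.03385   -0.01693
  E          0.08427 1.2713e-05
  solve Keq expr → x = -0.01693; check Q = 0.00179
Then add 0.04081 M of A.
Step 2:
                   J          A
  I          0.08427    0.04082
  C          0.08155   -0.04077
  E           0.1658 4.9219e-05
  solve Keq expr → x = -0.04077; check Q = 0.00179

Direction: reverse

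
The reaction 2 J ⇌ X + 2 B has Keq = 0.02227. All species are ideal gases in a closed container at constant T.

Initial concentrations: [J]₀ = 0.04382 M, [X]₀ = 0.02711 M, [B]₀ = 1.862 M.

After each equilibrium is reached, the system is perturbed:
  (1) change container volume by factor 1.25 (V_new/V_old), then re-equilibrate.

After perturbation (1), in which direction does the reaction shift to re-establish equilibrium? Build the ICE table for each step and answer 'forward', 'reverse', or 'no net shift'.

Direction: forward

Q₀ = 48.95 vs Keq = 0.02227 ⇒ Q>K, reverse
Step 1:
                    J           X           B
  Initial     0.04382     0.02711       1.862
  Change      0.05409    -0.02704    -0.05409
  Equil       0.09791  6.5315e-05       1.808
  solve Keq expr → x = -0.02704; check Q = 0.02227
Then change container volume by factor 1.25 (V_new/V_old).
Step 2:
                    J           X           B
  Initial     0.07833  5.2252e-05       1.446
  Change  -2.6035e-05  1.3017e-05  2.6035e-05
  Equil        0.0783  6.5270e-05       1.446
  solve Keq expr → x = 1.3017e-05; check Q = 0.02227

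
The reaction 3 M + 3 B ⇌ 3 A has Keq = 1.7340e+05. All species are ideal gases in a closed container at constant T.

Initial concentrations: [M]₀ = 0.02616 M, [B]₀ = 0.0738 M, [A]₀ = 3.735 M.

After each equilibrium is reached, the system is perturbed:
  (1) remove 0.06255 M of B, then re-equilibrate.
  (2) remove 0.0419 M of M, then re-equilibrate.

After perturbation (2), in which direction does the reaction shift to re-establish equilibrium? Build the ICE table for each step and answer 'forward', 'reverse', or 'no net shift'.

Q₀ = 7.2408e+09 vs Keq = 1.7340e+05 ⇒ Q>K, reverse
Step 1:
                  M         B         A
  init      0.02616    0.0738     3.735
  Δ          0.2028    0.2028   -0.2028
  eq          0.229    0.2766     3.532
  solve Keq expr → x = -0.06761; check Q = 1.7340e+05
Then remove 0.06255 M of B.
Step 2:
                  M         B         A
  init        0.229    0.2141     3.532
  Δ         0.02922   0.02922  -0.02922
  eq         0.2582    0.2433     3.503
  solve Keq expr → x = -0.009739; check Q = 1.7340e+05
Then remove 0.0419 M of M.
Step 3:
                  M         B         A
  init       0.2163    0.2433     3.503
  Δ         0.02047   0.02047  -0.02047
  eq         0.2368    0.2638     3.482
  solve Keq expr → x = -0.006823; check Q = 1.7340e+05

Direction: reverse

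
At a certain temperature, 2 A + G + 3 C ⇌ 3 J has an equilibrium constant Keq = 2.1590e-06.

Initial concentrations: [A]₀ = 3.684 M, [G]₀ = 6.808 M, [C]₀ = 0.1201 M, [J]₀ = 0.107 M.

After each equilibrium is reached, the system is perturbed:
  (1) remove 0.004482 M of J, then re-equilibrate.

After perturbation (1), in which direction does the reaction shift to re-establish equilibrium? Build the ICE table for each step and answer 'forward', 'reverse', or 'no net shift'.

Direction: forward

Q₀ = 0.007654 vs Keq = 2.1590e-06 ⇒ Q>K, reverse
Step 1:
                  A         G         C         J
  I           3.684     6.808    0.1201     0.107
  C         0.06287   0.03144   0.09431  -0.09431
  E           3.747     6.839    0.2144   0.01269
  solve Keq expr → x = -0.03144; check Q = 2.1590e-06
Then remove 0.004482 M of J.
Step 2:
                  A         G         C         J
  I           3.747     6.839    0.2144  0.008208
  C       -0.002817 -0.001408 -0.004225  0.004225
  E           3.744     6.838    0.2102   0.01243
  solve Keq expr → x = 0.001408; check Q = 2.1590e-06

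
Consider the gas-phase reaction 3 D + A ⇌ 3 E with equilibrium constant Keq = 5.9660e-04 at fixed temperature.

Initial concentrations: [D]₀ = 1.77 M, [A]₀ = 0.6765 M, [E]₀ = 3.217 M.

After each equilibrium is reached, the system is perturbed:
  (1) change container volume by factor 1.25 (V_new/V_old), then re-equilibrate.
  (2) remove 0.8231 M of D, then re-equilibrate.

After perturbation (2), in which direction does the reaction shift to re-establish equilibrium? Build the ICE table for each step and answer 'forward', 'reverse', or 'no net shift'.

Direction: reverse

Q₀ = 8.875 vs Keq = 5.9660e-04 ⇒ Q>K, reverse
Step 1:
                   D          A          E
  init          1.77     0.6765      3.217
  Δ             2.77     0.9233      -2.77
  eq            4.54        1.6      0.447
  solve Keq expr → x = -0.9233; check Q = 5.9660e-04
Then change container volume by factor 1.25 (V_new/V_old).
Step 2:
                   D          A          E
  init         3.632       1.28     0.3576
  Δ          0.02288   0.007627   -0.02288
  eq           3.655      1.287     0.3347
  solve Keq expr → x = -0.007627; check Q = 5.9660e-04
Then remove 0.8231 M of D.
Step 3:
                   D          A          E
  init         2.832      1.287     0.3347
  Δ          0.06764    0.02255   -0.06764
  eq           2.899       1.31     0.2671
  solve Keq expr → x = -0.02255; check Q = 5.9660e-04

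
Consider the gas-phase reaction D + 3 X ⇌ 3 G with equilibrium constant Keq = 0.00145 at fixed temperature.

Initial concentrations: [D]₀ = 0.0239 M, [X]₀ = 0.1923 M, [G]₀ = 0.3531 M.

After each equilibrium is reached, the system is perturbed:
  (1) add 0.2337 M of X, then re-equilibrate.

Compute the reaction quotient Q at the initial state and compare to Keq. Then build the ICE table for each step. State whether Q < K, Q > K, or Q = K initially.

Q₀ = 259; Q > K (proceeds reverse)

Q₀ = 259 vs Keq = 0.00145 ⇒ Q>K, reverse
Step 1:
                  D         X         G
  init       0.0239    0.1923    0.3531
  Δ          0.1078    0.3234   -0.3234
  eq         0.1317    0.5157    0.0297
  solve Keq expr → x = -0.1078; check Q = 0.00145
Then add 0.2337 M of X.
Step 2:
                  D         X         G
  init       0.1317    0.7494    0.0297
  Δ       -0.004101   -0.0123    0.0123
  eq         0.1276    0.7371     0.042
  solve Keq expr → x = 0.004101; check Q = 0.00145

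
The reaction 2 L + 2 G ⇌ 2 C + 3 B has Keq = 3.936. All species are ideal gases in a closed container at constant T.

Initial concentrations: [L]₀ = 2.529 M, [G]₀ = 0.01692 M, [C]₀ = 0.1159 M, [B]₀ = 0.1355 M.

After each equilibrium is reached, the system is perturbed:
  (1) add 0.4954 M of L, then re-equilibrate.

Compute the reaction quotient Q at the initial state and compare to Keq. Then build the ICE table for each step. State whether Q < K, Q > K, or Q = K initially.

Q₀ = 0.01825 vs Keq = 3.936 ⇒ Q<K, forward
Step 1:
                    L           G           C           B
  I             2.529     0.01692      0.1159      0.1355
  C          -0.01526    -0.01526     0.01526     0.02289
  E             2.514    0.001658      0.1312      0.1584
  solve Keq expr → x = 0.007631; check Q = 3.936
Then add 0.4954 M of L.
Step 2:
                    L           G           C           B
  I             3.009    0.001658      0.1312      0.1584
  C       -2.6481e-04 -2.6481e-04  2.6481e-04  3.9721e-04
  E             3.009    0.001393      0.1314      0.1588
  solve Keq expr → x = 1.3240e-04; check Q = 3.936

Q₀ = 0.01825; Q < K (proceeds forward)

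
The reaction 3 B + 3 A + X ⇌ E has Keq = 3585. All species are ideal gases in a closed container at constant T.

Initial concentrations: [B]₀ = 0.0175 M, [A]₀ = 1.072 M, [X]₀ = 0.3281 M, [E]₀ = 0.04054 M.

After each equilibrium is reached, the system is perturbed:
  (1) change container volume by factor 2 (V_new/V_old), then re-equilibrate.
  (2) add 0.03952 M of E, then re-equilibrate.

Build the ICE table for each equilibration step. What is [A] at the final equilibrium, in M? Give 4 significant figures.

[A]_eq = 0.5938 M

Q₀ = 1.8715e+04 vs Keq = 3585 ⇒ Q>K, reverse
Step 1:
                   B          A          X          E
  I           0.0175      1.072     0.3281    0.04054
  C          0.01145    0.01145   0.003817  -0.003817
  E          0.02895      1.083     0.3319    0.03672
  solve Keq expr → x = -0.003817; check Q = 3585
Then change container volume by factor 2 (V_new/V_old).
Step 2:
                   B          A          X          E
  I          0.01448     0.5417      0.166    0.01836
  C          0.02812    0.02812   0.009373  -0.009373
  E          0.04259     0.5698     0.1753   0.008988
  solve Keq expr → x = -0.009373; check Q = 3585
Then add 0.03952 M of E.
Step 3:
                   B          A          X          E
  I          0.04259     0.5698     0.1753    0.04851
  C          0.02394    0.02394   0.007981  -0.007981
  E          0.06654     0.5938     0.1833    0.04053
  solve Keq expr → x = -0.007981; check Q = 3585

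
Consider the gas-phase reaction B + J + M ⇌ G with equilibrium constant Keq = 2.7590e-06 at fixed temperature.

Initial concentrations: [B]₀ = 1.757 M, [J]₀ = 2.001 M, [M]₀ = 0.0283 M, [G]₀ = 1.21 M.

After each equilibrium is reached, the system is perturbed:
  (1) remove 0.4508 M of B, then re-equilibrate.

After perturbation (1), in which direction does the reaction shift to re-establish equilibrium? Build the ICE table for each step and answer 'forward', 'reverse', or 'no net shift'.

Q₀ = 12.16 vs Keq = 2.7590e-06 ⇒ Q>K, reverse
Step 1:
                    B           J           M           G
  I             1.757       2.001      0.0283        1.21
  C              1.21        1.21        1.21       -1.21
  E             2.967       3.211       1.238  3.2547e-05
  solve Keq expr → x = -1.21; check Q = 2.7590e-06
Then remove 0.4508 M of B.
Step 2:
                    B           J           M           G
  I             2.516       3.211       1.238  3.2547e-05
  C        4.9450e-06  4.9450e-06  4.9450e-06 -4.9450e-06
  E             2.516       3.211       1.238  2.7602e-05
  solve Keq expr → x = -4.9450e-06; check Q = 2.7590e-06

Direction: reverse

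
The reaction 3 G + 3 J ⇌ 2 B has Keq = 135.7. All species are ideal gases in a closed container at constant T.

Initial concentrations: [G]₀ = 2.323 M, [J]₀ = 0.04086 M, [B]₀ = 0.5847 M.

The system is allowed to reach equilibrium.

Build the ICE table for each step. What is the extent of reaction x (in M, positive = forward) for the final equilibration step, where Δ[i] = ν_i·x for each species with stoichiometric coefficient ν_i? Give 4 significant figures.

Q₀ = 399.8 vs Keq = 135.7 ⇒ Q>K, reverse
Step 1:
                    G           J           B
  I             2.323     0.04086      0.5847
  C           0.01657     0.01657    -0.01104
  E              2.34     0.05743      0.5737
  solve Keq expr → x = -0.005522; check Q = 135.7

x = -0.005522 M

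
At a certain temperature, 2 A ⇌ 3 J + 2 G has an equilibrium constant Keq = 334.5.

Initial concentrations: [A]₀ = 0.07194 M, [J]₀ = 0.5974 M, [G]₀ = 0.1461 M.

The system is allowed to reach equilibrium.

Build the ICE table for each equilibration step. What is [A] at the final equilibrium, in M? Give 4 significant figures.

Q₀ = 0.8793 vs Keq = 334.5 ⇒ Q<K, forward
Step 1:
                    A           J           G
  I           0.07194      0.5974      0.1461
  C          -0.06524     0.09786     0.06524
  E          0.006699      0.6953      0.2113
  solve Keq expr → x = 0.03262; check Q = 334.5

[A]_eq = 0.006699 M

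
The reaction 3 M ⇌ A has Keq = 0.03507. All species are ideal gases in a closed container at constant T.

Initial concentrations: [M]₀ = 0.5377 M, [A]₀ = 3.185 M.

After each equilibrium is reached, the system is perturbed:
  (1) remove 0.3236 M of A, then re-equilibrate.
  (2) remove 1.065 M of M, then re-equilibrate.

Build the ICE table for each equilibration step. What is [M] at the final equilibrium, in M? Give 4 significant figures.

Q₀ = 20.49 vs Keq = 0.03507 ⇒ Q>K, reverse
Step 1:
                   M          A
  init        0.5377      3.185
  Δ            3.354     -1.118
  eq           3.892      2.067
  solve Keq expr → x = -1.118; check Q = 0.03507
Then remove 0.3236 M of A.
Step 2:
                   M          A
  init         3.892      1.743
  Δ          -0.1743     0.0581
  eq           3.717      1.802
  solve Keq expr → x = 0.0581; check Q = 0.03507
Then remove 1.065 M of M.
Step 3:
                   M          A
  init         2.652      1.802
  Δ           0.8571    -0.2857
  eq           3.509      1.516
  solve Keq expr → x = -0.2857; check Q = 0.03507

[M]_eq = 3.509 M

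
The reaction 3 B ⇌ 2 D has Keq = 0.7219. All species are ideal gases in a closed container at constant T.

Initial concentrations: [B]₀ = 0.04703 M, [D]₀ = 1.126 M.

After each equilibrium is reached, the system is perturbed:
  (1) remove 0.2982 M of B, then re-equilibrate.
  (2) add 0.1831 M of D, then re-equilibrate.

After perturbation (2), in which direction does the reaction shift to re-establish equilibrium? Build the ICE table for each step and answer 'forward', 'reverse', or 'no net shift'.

Direction: reverse

Q₀ = 1.2189e+04 vs Keq = 0.7219 ⇒ Q>K, reverse
Step 1:
                  B         D
  I         0.04703     1.126
  C          0.7618   -0.5079
  E          0.8089    0.6181
  solve Keq expr → x = -0.2539; check Q = 0.7219
Then remove 0.2982 M of B.
Step 2:
                  B         D
  I          0.5107    0.6181
  C           0.186    -0.124
  E          0.6967    0.4941
  solve Keq expr → x = -0.06201; check Q = 0.7219
Then add 0.1831 M of D.
Step 3:
                  B         D
  I          0.6967    0.6772
  C          0.1035    -0.069
  E          0.8002    0.6082
  solve Keq expr → x = -0.0345; check Q = 0.7219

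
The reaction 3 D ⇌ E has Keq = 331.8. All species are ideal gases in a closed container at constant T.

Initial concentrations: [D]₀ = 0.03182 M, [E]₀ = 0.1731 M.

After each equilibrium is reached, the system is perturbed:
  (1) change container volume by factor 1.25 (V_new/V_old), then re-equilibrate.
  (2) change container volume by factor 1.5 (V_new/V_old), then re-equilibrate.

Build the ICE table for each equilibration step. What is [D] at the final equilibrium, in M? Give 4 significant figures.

Q₀ = 5373 vs Keq = 331.8 ⇒ Q>K, reverse
Step 1:
                   D          E
  I          0.03182     0.1731
  C          0.04622   -0.01541
  E          0.07804     0.1577
  solve Keq expr → x = -0.01541; check Q = 331.8
Then change container volume by factor 1.25 (V_new/V_old).
Step 2:
                   D          E
  I          0.06243     0.1262
  C         0.009408  -0.003136
  E          0.07184      0.123
  solve Keq expr → x = -0.003136; check Q = 331.8
Then change container volume by factor 1.5 (V_new/V_old).
Step 3:
                   D          E
  I          0.04789    0.08201
  C          0.01368   -0.00456
  E          0.06157    0.07745
  solve Keq expr → x = -0.00456; check Q = 331.8

[D]_eq = 0.06157 M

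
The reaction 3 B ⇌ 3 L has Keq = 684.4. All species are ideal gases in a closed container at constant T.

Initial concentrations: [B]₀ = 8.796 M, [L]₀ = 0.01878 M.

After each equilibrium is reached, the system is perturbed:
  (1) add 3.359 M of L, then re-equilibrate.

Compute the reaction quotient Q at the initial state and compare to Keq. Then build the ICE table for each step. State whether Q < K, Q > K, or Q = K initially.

Q₀ = 9.7326e-09; Q < K (proceeds forward)

Q₀ = 9.7326e-09 vs Keq = 684.4 ⇒ Q<K, forward
Step 1:
                  B         L
  init        8.796   0.01878
  Δ          -7.898     7.898
  eq         0.8983     7.916
  solve Keq expr → x = 2.633; check Q = 684.4
Then add 3.359 M of L.
Step 2:
                  B         L
  init       0.8983     11.28
  Δ          0.3423   -0.3423
  eq          1.241     10.93
  solve Keq expr → x = -0.1141; check Q = 684.4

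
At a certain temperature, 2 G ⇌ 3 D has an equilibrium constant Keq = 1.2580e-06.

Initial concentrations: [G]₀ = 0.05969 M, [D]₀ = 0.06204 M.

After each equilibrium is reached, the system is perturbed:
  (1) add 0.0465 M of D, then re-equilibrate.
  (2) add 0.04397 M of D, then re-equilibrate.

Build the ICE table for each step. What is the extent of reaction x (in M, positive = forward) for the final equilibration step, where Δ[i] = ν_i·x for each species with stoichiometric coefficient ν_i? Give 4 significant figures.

x = -0.01452 M

Q₀ = 0.06702 vs Keq = 1.2580e-06 ⇒ Q>K, reverse
Step 1:
                    G           D
  init        0.05969     0.06204
  Δ           0.03981    -0.05972
  eq           0.0995    0.002318
  solve Keq expr → x = -0.01991; check Q = 1.2580e-06
Then add 0.0465 M of D.
Step 2:
                    G           D
  init         0.0995     0.04882
  Δ            0.0307    -0.04604
  eq           0.1302    0.002773
  solve Keq expr → x = -0.01535; check Q = 1.2580e-06
Then add 0.04397 M of D.
Step 3:
                    G           D
  init         0.1302     0.04674
  Δ           0.02905    -0.04357
  eq           0.1592    0.003172
  solve Keq expr → x = -0.01452; check Q = 1.2580e-06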